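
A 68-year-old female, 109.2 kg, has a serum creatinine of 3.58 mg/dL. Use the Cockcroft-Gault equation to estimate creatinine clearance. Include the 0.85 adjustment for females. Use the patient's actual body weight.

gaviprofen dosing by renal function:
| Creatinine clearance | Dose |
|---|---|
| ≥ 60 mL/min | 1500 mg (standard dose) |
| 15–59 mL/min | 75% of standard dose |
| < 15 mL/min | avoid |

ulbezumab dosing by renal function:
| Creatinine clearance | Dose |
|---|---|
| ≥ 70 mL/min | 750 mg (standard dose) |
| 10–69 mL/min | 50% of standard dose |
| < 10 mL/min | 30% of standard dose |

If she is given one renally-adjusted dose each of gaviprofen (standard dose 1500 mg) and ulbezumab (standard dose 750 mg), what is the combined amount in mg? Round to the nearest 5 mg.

CrCl = (140 − 68) × 109.2 / (72 × 3.58) × 0.85 = 7862.4 / 257.76 × 0.85 ≈ 25.9 mL/min
CrCl ≈ 26 mL/min.
gaviprofen: 15–59 mL/min → 75% of 1500 mg = 1125 mg.
ulbezumab: 10–69 mL/min → 50% of 750 mg = 375 mg.
Total = 1125 + 375 = 1500 mg.

1500 mg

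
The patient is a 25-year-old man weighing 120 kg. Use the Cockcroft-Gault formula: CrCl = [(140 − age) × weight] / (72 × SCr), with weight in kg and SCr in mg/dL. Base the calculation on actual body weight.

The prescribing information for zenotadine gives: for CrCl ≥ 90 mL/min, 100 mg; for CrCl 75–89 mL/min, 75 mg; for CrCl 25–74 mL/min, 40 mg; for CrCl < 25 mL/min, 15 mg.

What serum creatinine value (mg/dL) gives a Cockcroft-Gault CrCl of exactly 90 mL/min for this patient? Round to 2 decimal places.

Standard dose requires CrCl ≥ 90 mL/min.
Set (140 − 25) × 120 / (72 × SCr) = 90
SCr = (140 − 25) × 120 / (72 × 90) = 2.130 mg/dL

2.13 mg/dL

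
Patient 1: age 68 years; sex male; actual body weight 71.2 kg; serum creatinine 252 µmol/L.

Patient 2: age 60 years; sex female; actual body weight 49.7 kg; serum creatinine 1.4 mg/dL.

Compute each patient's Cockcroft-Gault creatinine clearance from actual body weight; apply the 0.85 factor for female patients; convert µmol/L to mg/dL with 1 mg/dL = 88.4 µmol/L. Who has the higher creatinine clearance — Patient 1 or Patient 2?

Patient 1: SCr = 252 / 88.4 = 2.851 mg/dL
Patient 1: CrCl = (140 − 68) × 71.2 / (72 × 2.851) = 5126.4 / 205.27 ≈ 25.0 mL/min
Patient 2: CrCl = (140 − 60) × 49.7 / (72 × 1.4) × 0.85 = 3976.0 / 100.80 × 0.85 ≈ 33.5 mL/min
25.0 vs 33.5 mL/min → Patient 2 is higher.

Patient 2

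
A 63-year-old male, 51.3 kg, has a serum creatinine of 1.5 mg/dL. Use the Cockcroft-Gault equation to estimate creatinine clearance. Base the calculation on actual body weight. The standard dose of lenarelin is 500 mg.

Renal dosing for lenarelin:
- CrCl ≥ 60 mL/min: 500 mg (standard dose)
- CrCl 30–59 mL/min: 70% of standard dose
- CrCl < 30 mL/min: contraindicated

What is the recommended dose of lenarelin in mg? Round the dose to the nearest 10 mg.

CrCl = (140 − 63) × 51.3 / (72 × 1.5) = 3950.1 / 108.00 ≈ 36.6 mL/min
CrCl ≈ 37 mL/min → bracket 30–59 mL/min.
70% of 500 mg = 350 mg

350 mg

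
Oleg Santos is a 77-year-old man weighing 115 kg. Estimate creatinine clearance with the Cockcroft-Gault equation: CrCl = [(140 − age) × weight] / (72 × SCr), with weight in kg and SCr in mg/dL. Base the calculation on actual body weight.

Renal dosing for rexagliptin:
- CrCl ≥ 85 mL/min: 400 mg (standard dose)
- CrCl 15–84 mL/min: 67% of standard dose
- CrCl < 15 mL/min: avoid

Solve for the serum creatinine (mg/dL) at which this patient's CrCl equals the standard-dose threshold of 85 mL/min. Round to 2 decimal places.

1.18 mg/dL

Standard dose requires CrCl ≥ 85 mL/min.
Set (140 − 77) × 115 / (72 × SCr) = 85
SCr = (140 − 77) × 115 / (72 × 85) = 1.184 mg/dL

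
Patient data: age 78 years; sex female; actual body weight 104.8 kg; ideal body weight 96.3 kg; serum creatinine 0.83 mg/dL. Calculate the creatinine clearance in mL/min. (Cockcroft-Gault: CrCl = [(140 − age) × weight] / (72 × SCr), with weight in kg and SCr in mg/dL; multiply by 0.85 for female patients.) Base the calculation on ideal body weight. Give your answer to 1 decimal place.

CrCl = (140 − 78) × 96.3 / (72 × 0.83) × 0.85 = 5970.6 / 59.76 × 0.85 ≈ 84.9 mL/min

84.9 mL/min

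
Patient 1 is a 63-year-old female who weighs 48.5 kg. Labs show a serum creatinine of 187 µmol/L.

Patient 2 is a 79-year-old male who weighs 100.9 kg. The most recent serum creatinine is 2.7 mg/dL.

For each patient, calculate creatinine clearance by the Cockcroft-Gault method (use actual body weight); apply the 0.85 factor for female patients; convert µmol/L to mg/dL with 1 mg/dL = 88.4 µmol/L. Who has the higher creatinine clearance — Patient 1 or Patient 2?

Patient 2

Patient 1: SCr = 187 / 88.4 = 2.115 mg/dL
Patient 1: CrCl = (140 − 63) × 48.5 / (72 × 2.115) × 0.85 = 3734.5 / 152.28 × 0.85 ≈ 20.8 mL/min
Patient 2: CrCl = (140 − 79) × 100.9 / (72 × 2.7) = 6154.9 / 194.40 ≈ 31.7 mL/min
20.8 vs 31.7 mL/min → Patient 2 is higher.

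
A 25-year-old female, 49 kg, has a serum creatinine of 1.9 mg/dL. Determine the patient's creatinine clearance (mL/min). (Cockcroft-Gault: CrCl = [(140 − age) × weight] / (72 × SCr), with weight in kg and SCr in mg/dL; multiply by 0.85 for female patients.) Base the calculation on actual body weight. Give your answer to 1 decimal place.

CrCl = (140 − 25) × 49 / (72 × 1.9) × 0.85 = 5635.0 / 136.80 × 0.85 ≈ 35.0 mL/min

35.0 mL/min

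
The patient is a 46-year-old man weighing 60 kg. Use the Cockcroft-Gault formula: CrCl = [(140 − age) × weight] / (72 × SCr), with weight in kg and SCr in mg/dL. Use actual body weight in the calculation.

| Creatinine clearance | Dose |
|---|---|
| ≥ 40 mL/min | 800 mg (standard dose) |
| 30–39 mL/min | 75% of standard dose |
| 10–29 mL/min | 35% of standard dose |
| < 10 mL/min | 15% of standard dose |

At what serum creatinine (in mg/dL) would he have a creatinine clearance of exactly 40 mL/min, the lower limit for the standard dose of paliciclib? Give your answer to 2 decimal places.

Standard dose requires CrCl ≥ 40 mL/min.
Set (140 − 46) × 60 / (72 × SCr) = 40
SCr = (140 − 46) × 60 / (72 × 40) = 1.958 mg/dL

1.96 mg/dL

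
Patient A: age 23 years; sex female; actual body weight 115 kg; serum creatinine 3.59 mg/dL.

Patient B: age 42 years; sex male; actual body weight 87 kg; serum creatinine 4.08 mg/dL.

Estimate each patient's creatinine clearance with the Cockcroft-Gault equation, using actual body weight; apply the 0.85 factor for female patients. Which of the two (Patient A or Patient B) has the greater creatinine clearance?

Patient A: CrCl = (140 − 23) × 115 / (72 × 3.59) × 0.85 = 13455.0 / 258.48 × 0.85 ≈ 44.2 mL/min
Patient B: CrCl = (140 − 42) × 87 / (72 × 4.08) = 8526.0 / 293.76 ≈ 29.0 mL/min
44.2 vs 29.0 mL/min → Patient A is higher.

Patient A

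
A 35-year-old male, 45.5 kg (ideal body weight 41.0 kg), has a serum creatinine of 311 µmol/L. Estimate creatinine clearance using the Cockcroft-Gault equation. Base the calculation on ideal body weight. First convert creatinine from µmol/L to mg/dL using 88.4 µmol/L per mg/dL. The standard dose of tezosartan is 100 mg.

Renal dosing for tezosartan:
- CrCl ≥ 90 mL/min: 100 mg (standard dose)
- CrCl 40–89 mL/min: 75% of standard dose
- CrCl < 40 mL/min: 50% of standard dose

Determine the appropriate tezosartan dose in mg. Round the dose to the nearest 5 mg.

SCr = 311 / 88.4 = 3.518 mg/dL
CrCl = (140 − 35) × 41 / (72 × 3.518) = 4305.0 / 253.30 ≈ 17.0 mL/min
CrCl ≈ 17 mL/min → bracket < 40 mL/min.
50% of 100 mg = 50 mg

50 mg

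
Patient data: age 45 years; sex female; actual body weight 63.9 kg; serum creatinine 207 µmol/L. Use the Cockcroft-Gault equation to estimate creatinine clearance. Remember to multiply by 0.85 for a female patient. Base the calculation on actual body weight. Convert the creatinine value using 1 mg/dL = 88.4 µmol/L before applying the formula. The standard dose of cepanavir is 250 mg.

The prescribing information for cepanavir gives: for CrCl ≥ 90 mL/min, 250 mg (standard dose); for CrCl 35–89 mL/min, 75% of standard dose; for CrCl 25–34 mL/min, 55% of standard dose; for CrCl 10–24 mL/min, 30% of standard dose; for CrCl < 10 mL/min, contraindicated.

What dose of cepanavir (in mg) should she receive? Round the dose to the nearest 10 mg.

SCr = 207 / 88.4 = 2.342 mg/dL
CrCl = (140 − 45) × 63.9 / (72 × 2.342) × 0.85 = 6070.5 / 168.62 × 0.85 ≈ 30.6 mL/min
CrCl ≈ 31 mL/min → bracket 25–34 mL/min.
55% of 250 mg = 137.5 mg → 140 mg

140 mg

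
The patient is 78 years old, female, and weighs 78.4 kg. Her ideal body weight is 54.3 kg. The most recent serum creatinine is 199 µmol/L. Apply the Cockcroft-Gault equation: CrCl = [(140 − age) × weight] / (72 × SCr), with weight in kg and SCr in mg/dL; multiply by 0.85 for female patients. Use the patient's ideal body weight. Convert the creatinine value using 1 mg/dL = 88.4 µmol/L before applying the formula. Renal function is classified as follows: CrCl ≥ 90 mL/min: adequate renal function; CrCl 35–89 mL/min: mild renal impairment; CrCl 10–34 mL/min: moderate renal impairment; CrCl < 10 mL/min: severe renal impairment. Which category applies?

SCr = 199 / 88.4 = 2.251 mg/dL
CrCl = (140 − 78) × 54.3 / (72 × 2.251) × 0.85 = 3366.6 / 162.07 × 0.85 ≈ 17.7 mL/min
18 mL/min falls in the 'moderate renal impairment' range.

moderate renal impairment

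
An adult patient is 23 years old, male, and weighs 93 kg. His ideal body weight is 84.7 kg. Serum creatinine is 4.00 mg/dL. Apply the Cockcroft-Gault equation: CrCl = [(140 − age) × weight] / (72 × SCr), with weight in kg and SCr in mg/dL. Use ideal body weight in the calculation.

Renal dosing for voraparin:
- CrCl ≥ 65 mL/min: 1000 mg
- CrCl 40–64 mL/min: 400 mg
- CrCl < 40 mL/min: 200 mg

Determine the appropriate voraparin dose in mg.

200 mg

CrCl = (140 − 23) × 84.7 / (72 × 4) = 9909.9 / 288.00 ≈ 34.4 mL/min
CrCl ≈ 34 mL/min → bracket < 40 mL/min.
Dose for this bracket: 200 mg.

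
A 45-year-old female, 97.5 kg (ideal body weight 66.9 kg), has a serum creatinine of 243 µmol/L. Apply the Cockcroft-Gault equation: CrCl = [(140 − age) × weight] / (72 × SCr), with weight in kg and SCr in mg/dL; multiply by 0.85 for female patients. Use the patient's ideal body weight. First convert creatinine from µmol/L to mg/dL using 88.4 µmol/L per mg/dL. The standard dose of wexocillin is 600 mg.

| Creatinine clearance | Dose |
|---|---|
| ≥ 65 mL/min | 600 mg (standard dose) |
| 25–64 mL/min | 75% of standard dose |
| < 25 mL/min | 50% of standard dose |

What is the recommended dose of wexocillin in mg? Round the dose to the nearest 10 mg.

SCr = 243 / 88.4 = 2.749 mg/dL
CrCl = (140 − 45) × 66.9 / (72 × 2.749) × 0.85 = 6355.5 / 197.93 × 0.85 ≈ 27.3 mL/min
CrCl ≈ 27 mL/min → bracket 25–64 mL/min.
75% of 600 mg = 450 mg

450 mg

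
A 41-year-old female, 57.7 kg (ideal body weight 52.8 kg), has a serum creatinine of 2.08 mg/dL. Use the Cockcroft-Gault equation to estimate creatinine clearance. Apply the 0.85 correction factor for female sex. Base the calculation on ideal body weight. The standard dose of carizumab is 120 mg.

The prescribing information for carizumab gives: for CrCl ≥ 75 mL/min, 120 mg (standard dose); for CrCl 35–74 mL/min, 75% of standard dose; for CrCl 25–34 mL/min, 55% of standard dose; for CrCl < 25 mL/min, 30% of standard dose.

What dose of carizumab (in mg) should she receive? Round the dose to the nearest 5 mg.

65 mg

CrCl = (140 − 41) × 52.8 / (72 × 2.08) × 0.85 = 5227.2 / 149.76 × 0.85 ≈ 29.7 mL/min
CrCl ≈ 30 mL/min → bracket 25–34 mL/min.
55% of 120 mg = 66 mg → 65 mg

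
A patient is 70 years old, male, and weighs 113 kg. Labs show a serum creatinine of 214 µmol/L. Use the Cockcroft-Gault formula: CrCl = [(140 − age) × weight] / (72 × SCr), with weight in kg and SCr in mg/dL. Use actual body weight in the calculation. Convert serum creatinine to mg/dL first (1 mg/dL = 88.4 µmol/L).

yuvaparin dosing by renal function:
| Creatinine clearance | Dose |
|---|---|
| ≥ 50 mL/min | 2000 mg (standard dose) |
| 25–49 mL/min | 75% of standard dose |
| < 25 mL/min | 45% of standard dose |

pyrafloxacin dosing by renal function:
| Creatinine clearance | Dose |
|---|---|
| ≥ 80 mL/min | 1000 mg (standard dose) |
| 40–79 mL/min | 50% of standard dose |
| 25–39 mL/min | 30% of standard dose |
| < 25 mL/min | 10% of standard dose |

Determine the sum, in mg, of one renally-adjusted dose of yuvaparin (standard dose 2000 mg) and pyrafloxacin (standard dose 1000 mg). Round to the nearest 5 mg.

2000 mg

SCr = 214 / 88.4 = 2.421 mg/dL
CrCl = (140 − 70) × 113 / (72 × 2.421) = 7910.0 / 174.31 ≈ 45.4 mL/min
CrCl ≈ 45 mL/min.
yuvaparin: 25–49 mL/min → 75% of 2000 mg = 1500 mg.
pyrafloxacin: 40–79 mL/min → 50% of 1000 mg = 500 mg.
Total = 1500 + 500 = 2000 mg.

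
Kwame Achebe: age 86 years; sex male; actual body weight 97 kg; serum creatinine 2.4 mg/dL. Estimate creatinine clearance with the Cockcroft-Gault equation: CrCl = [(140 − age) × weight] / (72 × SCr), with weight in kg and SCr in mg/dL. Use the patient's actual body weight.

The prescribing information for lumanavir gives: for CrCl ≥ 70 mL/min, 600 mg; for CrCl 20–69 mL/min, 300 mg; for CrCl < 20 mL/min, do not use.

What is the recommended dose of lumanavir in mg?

300 mg

CrCl = (140 − 86) × 97 / (72 × 2.4) = 5238.0 / 172.80 ≈ 30.3 mL/min
CrCl ≈ 30 mL/min → bracket 20–69 mL/min.
Dose for this bracket: 300 mg.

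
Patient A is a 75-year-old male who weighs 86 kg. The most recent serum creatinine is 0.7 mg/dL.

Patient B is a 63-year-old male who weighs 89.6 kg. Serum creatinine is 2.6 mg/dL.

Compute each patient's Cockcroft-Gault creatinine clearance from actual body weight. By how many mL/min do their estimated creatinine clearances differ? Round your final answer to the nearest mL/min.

Patient A: CrCl = (140 − 75) × 86 / (72 × 0.7) = 5590.0 / 50.40 ≈ 110.9 mL/min
Patient B: CrCl = (140 − 63) × 89.6 / (72 × 2.6) = 6899.2 / 187.20 ≈ 36.9 mL/min
|110.9 − 36.9| = 74.0 mL/min

74 mL/min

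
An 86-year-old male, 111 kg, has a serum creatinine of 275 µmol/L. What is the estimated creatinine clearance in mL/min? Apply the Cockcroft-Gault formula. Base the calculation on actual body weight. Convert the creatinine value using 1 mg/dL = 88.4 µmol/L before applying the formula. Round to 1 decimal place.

SCr = 275 / 88.4 = 3.111 mg/dL
CrCl = (140 − 86) × 111 / (72 × 3.111) = 5994.0 / 223.99 ≈ 26.8 mL/min

26.8 mL/min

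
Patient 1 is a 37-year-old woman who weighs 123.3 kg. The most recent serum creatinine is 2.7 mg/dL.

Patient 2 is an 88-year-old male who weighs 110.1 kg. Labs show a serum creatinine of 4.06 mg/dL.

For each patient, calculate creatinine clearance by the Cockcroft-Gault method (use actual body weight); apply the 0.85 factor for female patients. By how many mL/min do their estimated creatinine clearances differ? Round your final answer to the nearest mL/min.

Patient 1: CrCl = (140 − 37) × 123.3 / (72 × 2.7) × 0.85 = 12699.9 / 194.40 × 0.85 ≈ 55.5 mL/min
Patient 2: CrCl = (140 − 88) × 110.1 / (72 × 4.06) = 5725.2 / 292.32 ≈ 19.6 mL/min
|55.5 − 19.6| = 35.9 mL/min

36 mL/min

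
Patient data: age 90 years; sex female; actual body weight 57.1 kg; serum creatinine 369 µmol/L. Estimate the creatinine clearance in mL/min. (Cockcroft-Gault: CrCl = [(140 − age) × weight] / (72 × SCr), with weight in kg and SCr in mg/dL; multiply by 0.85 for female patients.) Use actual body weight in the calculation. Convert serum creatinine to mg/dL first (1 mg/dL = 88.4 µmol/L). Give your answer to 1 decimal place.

8.1 mL/min

SCr = 369 / 88.4 = 4.174 mg/dL
CrCl = (140 − 90) × 57.1 / (72 × 4.174) × 0.85 = 2855.0 / 300.53 × 0.85 ≈ 8.1 mL/min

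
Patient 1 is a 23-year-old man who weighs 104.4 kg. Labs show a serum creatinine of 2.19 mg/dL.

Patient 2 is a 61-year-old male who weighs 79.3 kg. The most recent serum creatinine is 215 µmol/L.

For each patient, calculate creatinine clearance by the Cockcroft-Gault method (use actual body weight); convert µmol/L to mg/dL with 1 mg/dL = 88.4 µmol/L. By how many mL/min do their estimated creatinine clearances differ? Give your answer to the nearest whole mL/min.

42 mL/min

Patient 1: CrCl = (140 − 23) × 104.4 / (72 × 2.19) = 12214.8 / 157.68 ≈ 77.5 mL/min
Patient 2: SCr = 215 / 88.4 = 2.432 mg/dL
Patient 2: CrCl = (140 − 61) × 79.3 / (72 × 2.432) = 6264.7 / 175.10 ≈ 35.8 mL/min
|77.5 − 35.8| = 41.7 mL/min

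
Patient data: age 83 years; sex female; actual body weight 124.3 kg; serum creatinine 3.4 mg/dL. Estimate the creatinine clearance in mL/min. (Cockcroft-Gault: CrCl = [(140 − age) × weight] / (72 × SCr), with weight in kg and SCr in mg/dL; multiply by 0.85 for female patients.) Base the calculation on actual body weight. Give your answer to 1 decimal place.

CrCl = (140 − 83) × 124.3 / (72 × 3.4) × 0.85 = 7085.1 / 244.80 × 0.85 ≈ 24.6 mL/min

24.6 mL/min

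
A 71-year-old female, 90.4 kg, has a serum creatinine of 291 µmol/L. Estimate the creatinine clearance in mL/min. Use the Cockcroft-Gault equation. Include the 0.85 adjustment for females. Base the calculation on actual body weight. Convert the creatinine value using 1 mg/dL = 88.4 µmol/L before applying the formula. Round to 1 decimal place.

SCr = 291 / 88.4 = 3.292 mg/dL
CrCl = (140 − 71) × 90.4 / (72 × 3.292) × 0.85 = 6237.6 / 237.02 × 0.85 ≈ 22.4 mL/min

22.4 mL/min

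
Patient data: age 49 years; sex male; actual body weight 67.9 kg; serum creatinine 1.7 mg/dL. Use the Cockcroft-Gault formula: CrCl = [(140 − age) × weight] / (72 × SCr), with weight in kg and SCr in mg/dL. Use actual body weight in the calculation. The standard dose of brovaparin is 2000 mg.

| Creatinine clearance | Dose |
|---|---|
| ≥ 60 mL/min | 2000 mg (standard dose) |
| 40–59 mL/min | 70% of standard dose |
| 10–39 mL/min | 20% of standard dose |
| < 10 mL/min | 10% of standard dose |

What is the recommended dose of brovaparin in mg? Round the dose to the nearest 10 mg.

1400 mg

CrCl = (140 − 49) × 67.9 / (72 × 1.7) = 6178.9 / 122.40 ≈ 50.5 mL/min
CrCl ≈ 50 mL/min → bracket 40–59 mL/min.
70% of 2000 mg = 1400 mg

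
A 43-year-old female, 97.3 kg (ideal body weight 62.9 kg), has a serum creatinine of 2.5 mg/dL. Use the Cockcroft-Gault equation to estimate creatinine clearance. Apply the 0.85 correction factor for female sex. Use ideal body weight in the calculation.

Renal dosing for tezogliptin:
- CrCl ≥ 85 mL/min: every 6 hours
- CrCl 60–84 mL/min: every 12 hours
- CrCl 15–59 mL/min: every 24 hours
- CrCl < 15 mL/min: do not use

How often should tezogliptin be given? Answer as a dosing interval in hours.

every 24 hours

CrCl = (140 − 43) × 62.9 / (72 × 2.5) × 0.85 = 6101.3 / 180.00 × 0.85 ≈ 28.8 mL/min
CrCl ≈ 29 mL/min → bracket 15–59 mL/min → every 24 hours.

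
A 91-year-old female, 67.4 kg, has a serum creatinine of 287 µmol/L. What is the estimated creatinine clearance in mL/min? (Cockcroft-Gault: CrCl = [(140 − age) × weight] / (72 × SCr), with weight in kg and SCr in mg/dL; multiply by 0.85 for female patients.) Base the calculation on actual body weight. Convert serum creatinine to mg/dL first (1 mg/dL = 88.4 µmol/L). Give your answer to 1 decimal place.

SCr = 287 / 88.4 = 3.247 mg/dL
CrCl = (140 − 91) × 67.4 / (72 × 3.247) × 0.85 = 3302.6 / 233.78 × 0.85 ≈ 12.0 mL/min

12.0 mL/min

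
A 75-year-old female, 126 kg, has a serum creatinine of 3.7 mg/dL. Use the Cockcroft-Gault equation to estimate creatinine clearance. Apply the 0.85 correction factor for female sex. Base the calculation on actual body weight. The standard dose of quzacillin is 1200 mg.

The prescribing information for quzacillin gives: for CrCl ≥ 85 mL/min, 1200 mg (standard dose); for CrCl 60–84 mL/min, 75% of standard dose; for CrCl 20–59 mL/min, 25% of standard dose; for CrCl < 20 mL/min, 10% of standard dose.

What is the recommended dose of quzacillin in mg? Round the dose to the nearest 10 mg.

300 mg

CrCl = (140 − 75) × 126 / (72 × 3.7) × 0.85 = 8190.0 / 266.40 × 0.85 ≈ 26.1 mL/min
CrCl ≈ 26 mL/min → bracket 20–59 mL/min.
25% of 1200 mg = 300 mg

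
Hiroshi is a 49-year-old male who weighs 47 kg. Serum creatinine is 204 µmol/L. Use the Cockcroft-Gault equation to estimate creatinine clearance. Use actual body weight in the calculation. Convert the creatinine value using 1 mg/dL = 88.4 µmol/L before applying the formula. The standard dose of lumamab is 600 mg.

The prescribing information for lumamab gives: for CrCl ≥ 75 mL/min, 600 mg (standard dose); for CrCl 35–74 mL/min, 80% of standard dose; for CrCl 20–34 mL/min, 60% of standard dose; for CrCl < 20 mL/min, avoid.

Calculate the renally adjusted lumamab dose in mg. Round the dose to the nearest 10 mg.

SCr = 204 / 88.4 = 2.308 mg/dL
CrCl = (140 − 49) × 47 / (72 × 2.308) = 4277.0 / 166.18 ≈ 25.7 mL/min
CrCl ≈ 26 mL/min → bracket 20–34 mL/min.
60% of 600 mg = 360 mg

360 mg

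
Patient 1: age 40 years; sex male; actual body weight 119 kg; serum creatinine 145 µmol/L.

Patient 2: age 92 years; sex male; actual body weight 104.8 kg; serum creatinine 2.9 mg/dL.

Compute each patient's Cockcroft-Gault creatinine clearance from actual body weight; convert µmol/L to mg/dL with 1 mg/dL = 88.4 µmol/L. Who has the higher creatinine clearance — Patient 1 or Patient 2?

Patient 1: SCr = 145 / 88.4 = 1.64 mg/dL
Patient 1: CrCl = (140 − 40) × 119 / (72 × 1.64) = 11900.0 / 118.08 ≈ 100.8 mL/min
Patient 2: CrCl = (140 − 92) × 104.8 / (72 × 2.9) = 5030.4 / 208.80 ≈ 24.1 mL/min
100.8 vs 24.1 mL/min → Patient 1 is higher.

Patient 1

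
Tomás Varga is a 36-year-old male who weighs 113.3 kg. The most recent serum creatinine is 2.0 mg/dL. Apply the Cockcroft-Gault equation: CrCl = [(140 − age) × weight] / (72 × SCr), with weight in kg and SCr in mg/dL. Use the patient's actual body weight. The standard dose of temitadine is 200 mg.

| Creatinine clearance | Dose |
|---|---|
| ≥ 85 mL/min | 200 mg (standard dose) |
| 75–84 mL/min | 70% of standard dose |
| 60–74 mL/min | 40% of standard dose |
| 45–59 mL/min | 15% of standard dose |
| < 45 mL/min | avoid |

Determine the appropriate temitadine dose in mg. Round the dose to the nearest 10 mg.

CrCl = (140 − 36) × 113.3 / (72 × 2) = 11783.2 / 144.00 ≈ 81.8 mL/min
CrCl ≈ 82 mL/min → bracket 75–84 mL/min.
70% of 200 mg = 140 mg

140 mg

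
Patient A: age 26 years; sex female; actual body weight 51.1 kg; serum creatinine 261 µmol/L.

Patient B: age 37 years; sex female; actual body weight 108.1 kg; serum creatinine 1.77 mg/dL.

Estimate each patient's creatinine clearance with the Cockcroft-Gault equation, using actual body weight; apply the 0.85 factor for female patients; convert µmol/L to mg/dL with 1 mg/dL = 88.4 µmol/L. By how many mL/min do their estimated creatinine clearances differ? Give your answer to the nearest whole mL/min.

51 mL/min

Patient A: SCr = 261 / 88.4 = 2.952 mg/dL
Patient A: CrCl = (140 − 26) × 51.1 / (72 × 2.952) × 0.85 = 5825.4 / 212.54 × 0.85 ≈ 23.3 mL/min
Patient B: CrCl = (140 − 37) × 108.1 / (72 × 1.77) × 0.85 = 11134.3 / 127.44 × 0.85 ≈ 74.3 mL/min
|23.3 − 74.3| = 51.0 mL/min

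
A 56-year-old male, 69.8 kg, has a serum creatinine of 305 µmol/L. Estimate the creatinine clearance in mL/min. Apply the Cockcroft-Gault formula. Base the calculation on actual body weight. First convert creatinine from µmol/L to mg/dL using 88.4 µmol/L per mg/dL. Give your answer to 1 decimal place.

23.6 mL/min

SCr = 305 / 88.4 = 3.45 mg/dL
CrCl = (140 − 56) × 69.8 / (72 × 3.45) = 5863.2 / 248.40 ≈ 23.6 mL/min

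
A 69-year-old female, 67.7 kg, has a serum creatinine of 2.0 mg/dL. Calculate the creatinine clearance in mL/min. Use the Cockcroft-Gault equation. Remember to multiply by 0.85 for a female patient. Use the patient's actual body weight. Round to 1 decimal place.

28.4 mL/min

CrCl = (140 − 69) × 67.7 / (72 × 2) × 0.85 = 4806.7 / 144.00 × 0.85 ≈ 28.4 mL/min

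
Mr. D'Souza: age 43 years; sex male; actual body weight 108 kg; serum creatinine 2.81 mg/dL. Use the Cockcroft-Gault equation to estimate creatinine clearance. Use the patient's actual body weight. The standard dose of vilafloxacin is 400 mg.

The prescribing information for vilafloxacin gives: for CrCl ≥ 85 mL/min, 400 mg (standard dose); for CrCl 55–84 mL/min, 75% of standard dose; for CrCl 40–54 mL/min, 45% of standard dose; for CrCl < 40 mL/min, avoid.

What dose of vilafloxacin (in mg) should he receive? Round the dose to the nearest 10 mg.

CrCl = (140 − 43) × 108 / (72 × 2.81) = 10476.0 / 202.32 ≈ 51.8 mL/min
CrCl ≈ 52 mL/min → bracket 40–54 mL/min.
45% of 400 mg = 180 mg

180 mg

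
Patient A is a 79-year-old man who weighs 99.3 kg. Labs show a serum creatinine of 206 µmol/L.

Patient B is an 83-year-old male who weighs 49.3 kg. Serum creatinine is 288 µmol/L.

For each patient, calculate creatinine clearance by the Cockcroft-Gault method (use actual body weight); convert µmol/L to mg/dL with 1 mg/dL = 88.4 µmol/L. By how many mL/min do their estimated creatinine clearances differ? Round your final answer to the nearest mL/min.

24 mL/min

Patient A: SCr = 206 / 88.4 = 2.33 mg/dL
Patient A: CrCl = (140 − 79) × 99.3 / (72 × 2.33) = 6057.3 / 167.76 ≈ 36.1 mL/min
Patient B: SCr = 288 / 88.4 = 3.258 mg/dL
Patient B: CrCl = (140 − 83) × 49.3 / (72 × 3.258) = 2810.1 / 234.58 ≈ 12.0 mL/min
|36.1 − 12.0| = 24.1 mL/min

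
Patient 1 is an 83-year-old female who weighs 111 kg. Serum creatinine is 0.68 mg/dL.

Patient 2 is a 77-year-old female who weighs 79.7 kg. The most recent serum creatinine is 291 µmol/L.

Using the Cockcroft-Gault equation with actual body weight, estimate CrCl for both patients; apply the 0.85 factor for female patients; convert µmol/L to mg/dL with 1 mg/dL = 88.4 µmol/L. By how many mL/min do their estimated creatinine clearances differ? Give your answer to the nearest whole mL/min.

Patient 1: CrCl = (140 − 83) × 111 / (72 × 0.68) × 0.85 = 6327.0 / 48.96 × 0.85 ≈ 109.8 mL/min
Patient 2: SCr = 291 / 88.4 = 3.292 mg/dL
Patient 2: CrCl = (140 − 77) × 79.7 / (72 × 3.292) × 0.85 = 5021.1 / 237.02 × 0.85 ≈ 18.0 mL/min
|109.8 − 18.0| = 91.8 mL/min

92 mL/min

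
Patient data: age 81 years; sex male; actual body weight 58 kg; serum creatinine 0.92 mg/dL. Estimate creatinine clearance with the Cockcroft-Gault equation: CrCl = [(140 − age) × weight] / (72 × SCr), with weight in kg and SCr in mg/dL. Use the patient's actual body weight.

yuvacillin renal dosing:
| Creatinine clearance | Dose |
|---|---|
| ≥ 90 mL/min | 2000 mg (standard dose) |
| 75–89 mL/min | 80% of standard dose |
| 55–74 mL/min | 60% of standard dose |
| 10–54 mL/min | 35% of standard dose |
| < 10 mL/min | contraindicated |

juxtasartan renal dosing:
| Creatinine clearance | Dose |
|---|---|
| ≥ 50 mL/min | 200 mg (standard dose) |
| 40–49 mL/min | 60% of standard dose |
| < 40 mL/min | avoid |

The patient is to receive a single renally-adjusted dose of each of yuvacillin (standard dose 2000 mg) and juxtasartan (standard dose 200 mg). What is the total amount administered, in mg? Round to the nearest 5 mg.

CrCl = (140 − 81) × 58 / (72 × 0.92) = 3422.0 / 66.24 ≈ 51.7 mL/min
CrCl ≈ 52 mL/min.
yuvacillin: 10–54 mL/min → 35% of 2000 mg = 700 mg.
juxtasartan: ≥ 50 mL/min → 100% of 200 mg = 200 mg.
Total = 700 + 200 = 900 mg.

900 mg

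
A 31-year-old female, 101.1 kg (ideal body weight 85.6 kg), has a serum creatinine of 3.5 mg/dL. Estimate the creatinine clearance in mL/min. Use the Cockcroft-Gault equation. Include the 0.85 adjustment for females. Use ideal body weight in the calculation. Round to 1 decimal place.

31.5 mL/min

CrCl = (140 − 31) × 85.6 / (72 × 3.5) × 0.85 = 9330.4 / 252.00 × 0.85 ≈ 31.5 mL/min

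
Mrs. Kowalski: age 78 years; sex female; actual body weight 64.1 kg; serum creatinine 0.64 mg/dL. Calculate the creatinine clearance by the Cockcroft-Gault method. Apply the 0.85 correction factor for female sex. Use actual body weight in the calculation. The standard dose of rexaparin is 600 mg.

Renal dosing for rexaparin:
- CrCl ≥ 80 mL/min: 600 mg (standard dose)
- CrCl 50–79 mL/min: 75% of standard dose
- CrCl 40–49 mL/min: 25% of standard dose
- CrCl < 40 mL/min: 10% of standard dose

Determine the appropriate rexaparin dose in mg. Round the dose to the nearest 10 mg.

CrCl = (140 − 78) × 64.1 / (72 × 0.64) × 0.85 = 3974.2 / 46.08 × 0.85 ≈ 73.3 mL/min
CrCl ≈ 73 mL/min → bracket 50–79 mL/min.
75% of 600 mg = 450 mg

450 mg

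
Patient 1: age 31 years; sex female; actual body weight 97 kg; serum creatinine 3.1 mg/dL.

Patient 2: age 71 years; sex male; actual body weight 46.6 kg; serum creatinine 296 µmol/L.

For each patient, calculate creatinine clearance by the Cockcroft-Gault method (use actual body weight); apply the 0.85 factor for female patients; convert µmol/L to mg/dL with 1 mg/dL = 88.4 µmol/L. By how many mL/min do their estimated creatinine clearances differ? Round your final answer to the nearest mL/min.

Patient 1: CrCl = (140 − 31) × 97 / (72 × 3.1) × 0.85 = 10573.0 / 223.20 × 0.85 ≈ 40.3 mL/min
Patient 2: SCr = 296 / 88.4 = 3.348 mg/dL
Patient 2: CrCl = (140 − 71) × 46.6 / (72 × 3.348) = 3215.4 / 241.06 ≈ 13.3 mL/min
|40.3 − 13.3| = 27.0 mL/min

27 mL/min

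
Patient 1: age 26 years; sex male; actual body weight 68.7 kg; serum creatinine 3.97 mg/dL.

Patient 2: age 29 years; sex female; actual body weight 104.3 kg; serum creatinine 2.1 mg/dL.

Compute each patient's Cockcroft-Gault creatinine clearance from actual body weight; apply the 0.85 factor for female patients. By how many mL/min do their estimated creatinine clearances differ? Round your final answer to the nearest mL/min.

Patient 1: CrCl = (140 − 26) × 68.7 / (72 × 3.97) = 7831.8 / 285.84 ≈ 27.4 mL/min
Patient 2: CrCl = (140 − 29) × 104.3 / (72 × 2.1) × 0.85 = 11577.3 / 151.20 × 0.85 ≈ 65.1 mL/min
|27.4 − 65.1| = 37.7 mL/min

38 mL/min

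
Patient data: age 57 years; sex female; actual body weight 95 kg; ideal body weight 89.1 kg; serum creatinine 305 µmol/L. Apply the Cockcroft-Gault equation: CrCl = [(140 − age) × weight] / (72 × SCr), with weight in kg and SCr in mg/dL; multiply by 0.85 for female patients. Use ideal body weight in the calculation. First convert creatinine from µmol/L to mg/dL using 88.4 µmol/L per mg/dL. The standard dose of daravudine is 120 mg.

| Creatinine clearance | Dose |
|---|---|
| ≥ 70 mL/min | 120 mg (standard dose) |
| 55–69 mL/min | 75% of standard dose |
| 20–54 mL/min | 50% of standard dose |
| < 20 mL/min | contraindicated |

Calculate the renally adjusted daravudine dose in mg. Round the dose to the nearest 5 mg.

60 mg

SCr = 305 / 88.4 = 3.45 mg/dL
CrCl = (140 − 57) × 89.1 / (72 × 3.45) × 0.85 = 7395.3 / 248.40 × 0.85 ≈ 25.3 mL/min
CrCl ≈ 25 mL/min → bracket 20–54 mL/min.
50% of 120 mg = 60 mg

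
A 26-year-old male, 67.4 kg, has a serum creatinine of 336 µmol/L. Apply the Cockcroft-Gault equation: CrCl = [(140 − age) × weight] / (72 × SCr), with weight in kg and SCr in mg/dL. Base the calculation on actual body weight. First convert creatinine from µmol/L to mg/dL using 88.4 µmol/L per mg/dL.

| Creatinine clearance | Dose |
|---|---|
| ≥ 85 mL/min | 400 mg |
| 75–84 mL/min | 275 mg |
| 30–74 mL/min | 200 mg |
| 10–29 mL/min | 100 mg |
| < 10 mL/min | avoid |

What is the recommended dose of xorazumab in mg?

SCr = 336 / 88.4 = 3.801 mg/dL
CrCl = (140 − 26) × 67.4 / (72 × 3.801) = 7683.6 / 273.67 ≈ 28.1 mL/min
CrCl ≈ 28 mL/min → bracket 10–29 mL/min.
Dose for this bracket: 100 mg.

100 mg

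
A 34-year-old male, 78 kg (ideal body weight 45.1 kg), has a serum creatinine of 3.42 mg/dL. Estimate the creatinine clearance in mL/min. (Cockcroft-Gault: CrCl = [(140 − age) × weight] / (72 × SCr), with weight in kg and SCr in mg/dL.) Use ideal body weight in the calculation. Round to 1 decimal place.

19.4 mL/min

CrCl = (140 − 34) × 45.1 / (72 × 3.42) = 4780.6 / 246.24 ≈ 19.4 mL/min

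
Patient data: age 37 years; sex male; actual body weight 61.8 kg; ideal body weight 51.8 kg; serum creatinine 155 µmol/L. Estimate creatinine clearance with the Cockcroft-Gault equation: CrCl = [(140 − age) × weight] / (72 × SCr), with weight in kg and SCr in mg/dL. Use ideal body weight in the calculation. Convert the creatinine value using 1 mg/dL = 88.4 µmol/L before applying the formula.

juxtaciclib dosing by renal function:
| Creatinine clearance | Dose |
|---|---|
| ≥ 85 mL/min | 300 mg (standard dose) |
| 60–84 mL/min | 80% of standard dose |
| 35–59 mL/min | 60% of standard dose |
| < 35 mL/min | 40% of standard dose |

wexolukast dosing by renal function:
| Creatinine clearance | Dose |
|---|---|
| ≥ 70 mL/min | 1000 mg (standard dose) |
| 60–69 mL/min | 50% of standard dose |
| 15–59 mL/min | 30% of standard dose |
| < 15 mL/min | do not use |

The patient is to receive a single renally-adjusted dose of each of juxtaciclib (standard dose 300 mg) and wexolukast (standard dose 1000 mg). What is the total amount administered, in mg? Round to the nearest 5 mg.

SCr = 155 / 88.4 = 1.753 mg/dL
CrCl = (140 − 37) × 51.8 / (72 × 1.753) = 5335.4 / 126.22 ≈ 42.3 mL/min
CrCl ≈ 42 mL/min.
juxtaciclib: 35–59 mL/min → 60% of 300 mg = 180 mg.
wexolukast: 15–59 mL/min → 30% of 1000 mg = 300 mg.
Total = 180 + 300 = 480 mg.

480 mg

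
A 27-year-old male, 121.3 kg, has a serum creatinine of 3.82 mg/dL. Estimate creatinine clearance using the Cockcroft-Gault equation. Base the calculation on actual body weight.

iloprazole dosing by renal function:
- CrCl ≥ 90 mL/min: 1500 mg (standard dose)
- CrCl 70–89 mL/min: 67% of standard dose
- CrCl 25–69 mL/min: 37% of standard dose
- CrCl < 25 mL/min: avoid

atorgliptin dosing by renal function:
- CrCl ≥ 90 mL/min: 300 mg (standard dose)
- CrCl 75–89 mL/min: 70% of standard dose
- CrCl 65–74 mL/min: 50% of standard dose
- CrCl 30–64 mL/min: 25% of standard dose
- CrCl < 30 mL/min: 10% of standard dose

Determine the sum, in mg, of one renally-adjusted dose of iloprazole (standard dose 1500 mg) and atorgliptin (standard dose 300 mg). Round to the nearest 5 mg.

CrCl = (140 − 27) × 121.3 / (72 × 3.82) = 13706.9 / 275.04 ≈ 49.8 mL/min
CrCl ≈ 50 mL/min.
iloprazole: 25–69 mL/min → 37% of 1500 mg = 555 mg.
atorgliptin: 30–64 mL/min → 25% of 300 mg = 75 mg.
Total = 555 + 75 = 630 mg.

630 mg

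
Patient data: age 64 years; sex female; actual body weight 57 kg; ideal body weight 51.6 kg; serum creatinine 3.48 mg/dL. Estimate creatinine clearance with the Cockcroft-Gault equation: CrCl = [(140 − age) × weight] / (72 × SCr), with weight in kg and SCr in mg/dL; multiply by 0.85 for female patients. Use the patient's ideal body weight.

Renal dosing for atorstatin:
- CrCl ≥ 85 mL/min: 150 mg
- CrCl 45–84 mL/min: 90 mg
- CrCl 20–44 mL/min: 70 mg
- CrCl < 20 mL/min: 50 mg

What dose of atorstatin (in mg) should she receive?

50 mg

CrCl = (140 − 64) × 51.6 / (72 × 3.48) × 0.85 = 3921.6 / 250.56 × 0.85 ≈ 13.3 mL/min
CrCl ≈ 13 mL/min → bracket < 20 mL/min.
Dose for this bracket: 50 mg.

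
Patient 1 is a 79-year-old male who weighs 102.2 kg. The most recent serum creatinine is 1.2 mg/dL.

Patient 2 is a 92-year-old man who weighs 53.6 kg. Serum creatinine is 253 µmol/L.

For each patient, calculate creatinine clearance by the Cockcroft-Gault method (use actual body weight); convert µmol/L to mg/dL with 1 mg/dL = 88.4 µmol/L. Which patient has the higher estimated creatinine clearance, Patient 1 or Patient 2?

Patient 1

Patient 1: CrCl = (140 − 79) × 102.2 / (72 × 1.2) = 6234.2 / 86.40 ≈ 72.2 mL/min
Patient 2: SCr = 253 / 88.4 = 2.862 mg/dL
Patient 2: CrCl = (140 − 92) × 53.6 / (72 × 2.862) = 2572.8 / 206.06 ≈ 12.5 mL/min
72.2 vs 12.5 mL/min → Patient 1 is higher.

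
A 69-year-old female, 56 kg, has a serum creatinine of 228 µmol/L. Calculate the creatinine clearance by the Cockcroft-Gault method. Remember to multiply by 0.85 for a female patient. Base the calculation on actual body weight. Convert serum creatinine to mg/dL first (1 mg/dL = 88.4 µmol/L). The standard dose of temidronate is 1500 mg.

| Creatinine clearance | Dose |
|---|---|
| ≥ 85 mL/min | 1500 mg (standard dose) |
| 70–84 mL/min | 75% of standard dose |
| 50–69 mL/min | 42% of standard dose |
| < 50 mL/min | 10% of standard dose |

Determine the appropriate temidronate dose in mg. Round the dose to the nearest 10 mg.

150 mg

SCr = 228 / 88.4 = 2.579 mg/dL
CrCl = (140 − 69) × 56 / (72 × 2.579) × 0.85 = 3976.0 / 185.69 × 0.85 ≈ 18.2 mL/min
CrCl ≈ 18 mL/min → bracket < 50 mL/min.
10% of 1500 mg = 150 mg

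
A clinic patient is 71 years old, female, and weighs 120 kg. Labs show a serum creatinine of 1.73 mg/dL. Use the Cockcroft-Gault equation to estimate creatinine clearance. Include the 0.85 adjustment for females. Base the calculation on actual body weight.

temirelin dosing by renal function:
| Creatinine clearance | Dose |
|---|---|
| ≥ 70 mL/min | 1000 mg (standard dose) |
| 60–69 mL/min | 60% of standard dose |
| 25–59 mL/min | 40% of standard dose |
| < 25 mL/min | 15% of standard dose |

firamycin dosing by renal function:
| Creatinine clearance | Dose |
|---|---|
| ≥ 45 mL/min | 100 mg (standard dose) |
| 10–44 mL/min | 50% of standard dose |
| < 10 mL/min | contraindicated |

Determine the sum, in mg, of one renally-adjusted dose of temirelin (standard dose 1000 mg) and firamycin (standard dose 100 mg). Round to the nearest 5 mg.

CrCl = (140 − 71) × 120 / (72 × 1.73) × 0.85 = 8280.0 / 124.56 × 0.85 ≈ 56.5 mL/min
CrCl ≈ 57 mL/min.
temirelin: 25–59 mL/min → 40% of 1000 mg = 400 mg.
firamycin: ≥ 45 mL/min → 100% of 100 mg = 100 mg.
Total = 400 + 100 = 500 mg.

500 mg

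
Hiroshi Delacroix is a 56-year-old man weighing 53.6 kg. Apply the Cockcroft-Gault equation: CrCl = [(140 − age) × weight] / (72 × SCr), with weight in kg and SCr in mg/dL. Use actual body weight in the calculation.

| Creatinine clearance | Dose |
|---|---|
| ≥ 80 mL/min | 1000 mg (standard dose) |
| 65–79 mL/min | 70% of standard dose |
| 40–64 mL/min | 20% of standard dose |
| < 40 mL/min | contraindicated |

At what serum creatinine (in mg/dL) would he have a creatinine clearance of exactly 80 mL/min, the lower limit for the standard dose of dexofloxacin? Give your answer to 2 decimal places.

0.78 mg/dL

Standard dose requires CrCl ≥ 80 mL/min.
Set (140 − 56) × 53.6 / (72 × SCr) = 80
SCr = (140 − 56) × 53.6 / (72 × 80) = 0.782 mg/dL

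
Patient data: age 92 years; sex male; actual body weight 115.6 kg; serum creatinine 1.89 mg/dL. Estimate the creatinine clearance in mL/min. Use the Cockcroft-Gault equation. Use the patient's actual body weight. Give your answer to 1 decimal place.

40.8 mL/min

CrCl = (140 − 92) × 115.6 / (72 × 1.89) = 5548.8 / 136.08 ≈ 40.8 mL/min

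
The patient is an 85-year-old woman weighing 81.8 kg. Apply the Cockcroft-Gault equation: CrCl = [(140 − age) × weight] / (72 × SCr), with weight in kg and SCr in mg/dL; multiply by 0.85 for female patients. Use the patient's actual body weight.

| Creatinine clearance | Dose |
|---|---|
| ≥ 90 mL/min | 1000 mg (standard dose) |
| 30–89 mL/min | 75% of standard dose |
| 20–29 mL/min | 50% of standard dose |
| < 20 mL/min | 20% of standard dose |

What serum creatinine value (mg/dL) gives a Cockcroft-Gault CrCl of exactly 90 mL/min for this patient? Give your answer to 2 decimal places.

Standard dose requires CrCl ≥ 90 mL/min.
Set (140 − 85) × 81.8 × 0.85 / (72 × SCr) = 90
SCr = (140 − 85) × 81.8 × 0.85 / (72 × 90) = 0.590 mg/dL

0.59 mg/dL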